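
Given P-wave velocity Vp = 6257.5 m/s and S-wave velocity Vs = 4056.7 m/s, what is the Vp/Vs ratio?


Vp/Vs = 6257.5 / 4056.7
= 1.5425

1.5425


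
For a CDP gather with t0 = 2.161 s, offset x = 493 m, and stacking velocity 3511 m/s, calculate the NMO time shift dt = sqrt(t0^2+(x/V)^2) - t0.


x/Vnmo = 493/3511 = 0.140416
(x/Vnmo)^2 = 0.019717
t0^2 = 4.669921
sqrt(4.669921 + 0.019717) = 2.165557
dt = 2.165557 - 2.161 = 0.004557

0.004557


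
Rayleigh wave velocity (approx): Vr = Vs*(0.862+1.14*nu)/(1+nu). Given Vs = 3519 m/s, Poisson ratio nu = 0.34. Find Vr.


Numerator factor = 0.862 + 1.14*0.34 = 1.2496
Denominator = 1 + 0.34 = 1.34
Vr = 3519 * 1.2496 / 1.34 = 3281.6 m/s

3281.6


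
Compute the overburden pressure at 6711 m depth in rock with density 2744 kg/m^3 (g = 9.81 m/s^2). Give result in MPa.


P = rho * g * z / 1e6
= 2744 * 9.81 * 6711 / 1e6
= 180650993.04 / 1e6
= 180.651 MPa

180.651


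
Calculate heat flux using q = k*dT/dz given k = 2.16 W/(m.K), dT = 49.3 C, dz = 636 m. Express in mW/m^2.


q = k * dT / dz * 1000
= 2.16 * 49.3 / 636 * 1000
= 0.167434 * 1000
= 167.434 mW/m^2

167.434


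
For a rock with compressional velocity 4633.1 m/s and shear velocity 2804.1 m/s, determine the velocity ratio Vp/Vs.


Vp/Vs = 4633.1 / 2804.1
= 1.6523

1.6523


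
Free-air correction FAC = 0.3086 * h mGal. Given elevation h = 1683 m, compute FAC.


FAC = 0.3086 * h
= 0.3086 * 1683
= 519.3738 mGal

519.3738


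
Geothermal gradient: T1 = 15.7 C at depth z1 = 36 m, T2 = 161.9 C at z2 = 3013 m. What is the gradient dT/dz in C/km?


dT = 161.9 - 15.7 = 146.2 C
dz = 3013 - 36 = 2977 m
gradient = dT/dz * 1000 = 146.2/2977 * 1000 = 49.1098 C/km

49.1098


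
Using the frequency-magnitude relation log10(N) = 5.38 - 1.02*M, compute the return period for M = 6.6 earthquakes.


log10(N) = 5.38 - 1.02*6.6 = -1.352
N = 10^-1.352 = 0.044463
T = 1/N = 1/0.044463 = 22.4905 years

22.4905


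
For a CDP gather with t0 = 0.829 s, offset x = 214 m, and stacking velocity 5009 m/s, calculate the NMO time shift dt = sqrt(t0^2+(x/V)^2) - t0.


x/Vnmo = 214/5009 = 0.042723
(x/Vnmo)^2 = 0.001825
t0^2 = 0.687241
sqrt(0.687241 + 0.001825) = 0.8301
dt = 0.8301 - 0.829 = 0.0011

0.0011


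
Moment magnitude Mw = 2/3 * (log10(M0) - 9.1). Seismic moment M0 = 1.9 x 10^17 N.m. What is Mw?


log10(M0) = log10(1.9 x 10^17) = 17.2788
Mw = 2/3 * (17.2788 - 9.1)
= 2/3 * 8.1788
= 5.45

5.45


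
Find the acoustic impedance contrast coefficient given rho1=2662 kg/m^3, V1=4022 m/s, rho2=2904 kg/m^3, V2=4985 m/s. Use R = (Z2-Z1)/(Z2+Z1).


Z1 = 2662 * 4022 = 10706564
Z2 = 2904 * 4985 = 14476440
R = (14476440 - 10706564) / (14476440 + 10706564) = 3769876 / 25183004 = 0.1497

0.1497


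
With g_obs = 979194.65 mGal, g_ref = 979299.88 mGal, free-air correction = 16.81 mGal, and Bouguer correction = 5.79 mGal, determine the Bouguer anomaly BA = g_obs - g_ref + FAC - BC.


BA = g_obs - g_ref + FAC - BC
= 979194.65 - 979299.88 + 16.81 - 5.79
= -94.21 mGal

-94.21


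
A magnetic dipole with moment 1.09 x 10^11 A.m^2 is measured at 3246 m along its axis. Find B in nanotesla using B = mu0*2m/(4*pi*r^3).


m = 1.09 x 10^11 = 109000000000 A.m^2
2m = 218000000000 A.m^2
r^3 = 3246^3 = 34201530936
B = (4pi*10^-7) * 218000000000 / (4*pi * 34201530936) * 1e9
= 273946.879393 / 429789113320.25 * 1e9
= 637.3984 nT

637.3984


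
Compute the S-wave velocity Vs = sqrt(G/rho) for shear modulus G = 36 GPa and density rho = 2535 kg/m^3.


Convert G to Pa: G = 36e9 Pa
Compute G/rho = 36e9 / 2535 = 14201183.432
Vs = sqrt(14201183.432) = 3768.45 m/s

3768.45


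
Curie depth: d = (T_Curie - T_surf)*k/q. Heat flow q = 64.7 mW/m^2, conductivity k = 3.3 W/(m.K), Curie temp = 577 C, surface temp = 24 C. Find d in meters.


T_Curie - T_surf = 577 - 24 = 553 C
Convert q to W/m^2: 64.7 mW/m^2 = 0.0647 W/m^2
d = 553 * 3.3 / 0.0647 = 28205.56 m

28205.56


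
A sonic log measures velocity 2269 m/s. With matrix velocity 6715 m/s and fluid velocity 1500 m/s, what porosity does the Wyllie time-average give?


1/V - 1/Vm = 1/2269 - 1/6715 = 0.0002918
1/Vf - 1/Vm = 1/1500 - 1/6715 = 0.00051775
phi = 0.0002918 / 0.00051775 = 0.5636

0.5636


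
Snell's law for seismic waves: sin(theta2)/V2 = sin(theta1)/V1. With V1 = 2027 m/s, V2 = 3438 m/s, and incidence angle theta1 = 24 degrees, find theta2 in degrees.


sin(theta1) = sin(24 deg) = 0.406737
sin(theta2) = V2/V1 * sin(theta1) = 3438/2027 * 0.406737 = 0.689867
theta2 = arcsin(0.689867) = 43.6196 degrees

43.6196


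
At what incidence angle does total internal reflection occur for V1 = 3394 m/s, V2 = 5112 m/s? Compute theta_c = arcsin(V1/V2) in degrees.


V1/V2 = 3394/5112 = 0.663928
theta_c = arcsin(0.663928) = 41.6001 degrees

41.6001


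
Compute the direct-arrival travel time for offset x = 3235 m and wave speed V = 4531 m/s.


t = x / V
= 3235 / 4531
= 0.714 s

0.714


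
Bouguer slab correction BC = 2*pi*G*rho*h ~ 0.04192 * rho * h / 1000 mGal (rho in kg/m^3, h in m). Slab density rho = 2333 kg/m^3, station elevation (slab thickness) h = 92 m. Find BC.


BC = 0.04192 * rho * h / 1000
= 0.04192 * 2333 * 92 / 1000
= 8.9975 mGal

8.9975


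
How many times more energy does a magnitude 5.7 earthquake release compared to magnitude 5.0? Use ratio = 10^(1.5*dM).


M2 - M1 = 5.7 - 5.0 = 0.7
1.5 * 0.7 = 1.05
ratio = 10^1.05 = 11.22

11.22


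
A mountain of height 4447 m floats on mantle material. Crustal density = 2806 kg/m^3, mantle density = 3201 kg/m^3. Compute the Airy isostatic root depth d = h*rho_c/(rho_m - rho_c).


rho_m - rho_c = 3201 - 2806 = 395
d = 4447 * 2806 / 395
= 12478282 / 395
= 31590.59 m

31590.59


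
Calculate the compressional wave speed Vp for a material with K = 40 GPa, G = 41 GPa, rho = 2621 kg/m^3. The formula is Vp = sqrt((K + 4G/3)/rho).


First compute the effective modulus:
K + 4G/3 = 40e9 + 4*41e9/3 = 94666666666.67 Pa
Then divide by density:
94666666666.67 / 2621 = 36118529.8232 Pa/(kg/m^3)
Take the square root:
Vp = sqrt(36118529.8232) = 6009.87 m/s

6009.87


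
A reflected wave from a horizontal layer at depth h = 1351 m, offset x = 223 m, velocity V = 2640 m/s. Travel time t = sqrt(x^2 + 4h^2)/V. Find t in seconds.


x^2 + 4h^2 = 223^2 + 4*1351^2 = 49729 + 7300804 = 7350533
sqrt(7350533) = 2711.1866
t = 2711.1866 / 2640 = 1.027 s

1.027


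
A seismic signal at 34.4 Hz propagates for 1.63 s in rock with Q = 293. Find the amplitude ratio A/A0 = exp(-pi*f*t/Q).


pi*f*t/Q = pi*34.4*1.63/293 = 0.601213
A/A0 = exp(-0.601213) = 0.548146

0.548146


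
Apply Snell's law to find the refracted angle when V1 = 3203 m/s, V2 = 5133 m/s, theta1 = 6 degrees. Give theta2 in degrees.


sin(theta1) = sin(6 deg) = 0.104528
sin(theta2) = V2/V1 * sin(theta1) = 5133/3203 * 0.104528 = 0.167513
theta2 = arcsin(0.167513) = 9.6433 degrees

9.6433


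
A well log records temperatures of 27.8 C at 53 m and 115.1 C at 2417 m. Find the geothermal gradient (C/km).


dT = 115.1 - 27.8 = 87.3 C
dz = 2417 - 53 = 2364 m
gradient = dT/dz * 1000 = 87.3/2364 * 1000 = 36.9289 C/km

36.9289


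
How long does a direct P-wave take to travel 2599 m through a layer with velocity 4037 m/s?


t = x / V
= 2599 / 4037
= 0.6438 s

0.6438


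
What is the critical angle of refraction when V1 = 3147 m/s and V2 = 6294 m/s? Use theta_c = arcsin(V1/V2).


V1/V2 = 3147/6294 = 0.5
theta_c = arcsin(0.5) = 30.0 degrees

30.0


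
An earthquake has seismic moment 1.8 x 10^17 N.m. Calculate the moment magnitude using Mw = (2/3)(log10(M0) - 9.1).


log10(M0) = log10(1.8 x 10^17) = 17.2553
Mw = 2/3 * (17.2553 - 9.1)
= 2/3 * 8.1553
= 5.44

5.44


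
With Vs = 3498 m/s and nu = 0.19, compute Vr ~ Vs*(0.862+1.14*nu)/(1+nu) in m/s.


Numerator factor = 0.862 + 1.14*0.19 = 1.0786
Denominator = 1 + 0.19 = 1.19
Vr = 3498 * 1.0786 / 1.19 = 3170.54 m/s

3170.54


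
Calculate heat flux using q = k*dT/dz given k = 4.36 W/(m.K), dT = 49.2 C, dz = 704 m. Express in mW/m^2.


q = k * dT / dz * 1000
= 4.36 * 49.2 / 704 * 1000
= 0.304705 * 1000
= 304.7045 mW/m^2

304.7045


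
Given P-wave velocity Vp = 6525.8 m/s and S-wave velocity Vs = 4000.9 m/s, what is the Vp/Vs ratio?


Vp/Vs = 6525.8 / 4000.9
= 1.6311

1.6311


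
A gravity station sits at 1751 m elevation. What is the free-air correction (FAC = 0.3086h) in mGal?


FAC = 0.3086 * h
= 0.3086 * 1751
= 540.3586 mGal

540.3586


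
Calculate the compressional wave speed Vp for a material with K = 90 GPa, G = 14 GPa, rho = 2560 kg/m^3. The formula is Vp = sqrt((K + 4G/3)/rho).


First compute the effective modulus:
K + 4G/3 = 90e9 + 4*14e9/3 = 108666666666.67 Pa
Then divide by density:
108666666666.67 / 2560 = 42447916.6667 Pa/(kg/m^3)
Take the square root:
Vp = sqrt(42447916.6667) = 6515.21 m/s

6515.21


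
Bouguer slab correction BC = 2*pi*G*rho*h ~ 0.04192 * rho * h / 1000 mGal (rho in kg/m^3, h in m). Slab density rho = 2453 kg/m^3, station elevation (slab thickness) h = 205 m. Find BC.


BC = 0.04192 * rho * h / 1000
= 0.04192 * 2453 * 205 / 1000
= 21.0801 mGal

21.0801


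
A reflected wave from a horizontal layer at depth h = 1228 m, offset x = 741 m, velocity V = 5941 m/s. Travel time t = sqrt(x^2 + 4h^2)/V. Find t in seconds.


x^2 + 4h^2 = 741^2 + 4*1228^2 = 549081 + 6031936 = 6581017
sqrt(6581017) = 2565.3493
t = 2565.3493 / 5941 = 0.4318 s

0.4318


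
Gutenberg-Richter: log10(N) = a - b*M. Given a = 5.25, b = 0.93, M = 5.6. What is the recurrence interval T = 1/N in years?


log10(N) = 5.25 - 0.93*5.6 = 0.042
N = 10^0.042 = 1.101539
T = 1/N = 1/1.101539 = 0.9078 years

0.9078


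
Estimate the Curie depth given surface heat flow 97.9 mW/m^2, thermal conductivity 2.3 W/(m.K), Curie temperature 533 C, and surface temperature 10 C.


T_Curie - T_surf = 533 - 10 = 523 C
Convert q to W/m^2: 97.9 mW/m^2 = 0.0979 W/m^2
d = 523 * 2.3 / 0.0979 = 12287.03 m

12287.03


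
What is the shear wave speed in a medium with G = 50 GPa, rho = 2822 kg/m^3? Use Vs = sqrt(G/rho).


Convert G to Pa: G = 50e9 Pa
Compute G/rho = 50e9 / 2822 = 17717930.5457
Vs = sqrt(17717930.5457) = 4209.27 m/s

4209.27


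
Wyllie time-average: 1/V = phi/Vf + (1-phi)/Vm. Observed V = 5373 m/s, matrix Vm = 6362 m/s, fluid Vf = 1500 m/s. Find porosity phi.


1/V - 1/Vm = 1/5373 - 1/6362 = 2.893e-05
1/Vf - 1/Vm = 1/1500 - 1/6362 = 0.00050948
phi = 2.893e-05 / 0.00050948 = 0.0568

0.0568


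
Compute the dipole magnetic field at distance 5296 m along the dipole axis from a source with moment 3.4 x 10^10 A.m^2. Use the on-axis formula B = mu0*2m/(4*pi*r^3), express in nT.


m = 3.4 x 10^10 = 34000000000 A.m^2
2m = 68000000000 A.m^2
r^3 = 5296^3 = 148540174336
B = (4pi*10^-7) * 68000000000 / (4*pi * 148540174336) * 1e9
= 85451.320178 / 1866610881827.7 * 1e9
= 45.7789 nT

45.7789


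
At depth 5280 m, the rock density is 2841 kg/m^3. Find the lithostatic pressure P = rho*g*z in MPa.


P = rho * g * z / 1e6
= 2841 * 9.81 * 5280 / 1e6
= 147154708.8 / 1e6
= 147.1547 MPa

147.1547


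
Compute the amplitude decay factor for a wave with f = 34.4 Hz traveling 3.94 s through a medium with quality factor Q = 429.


pi*f*t/Q = pi*34.4*3.94/429 = 0.992538
A/A0 = exp(-0.992538) = 0.370635

0.370635


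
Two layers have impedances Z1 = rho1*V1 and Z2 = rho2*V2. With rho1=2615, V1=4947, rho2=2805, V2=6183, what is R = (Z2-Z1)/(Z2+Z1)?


Z1 = 2615 * 4947 = 12936405
Z2 = 2805 * 6183 = 17343315
R = (17343315 - 12936405) / (17343315 + 12936405) = 4406910 / 30279720 = 0.1455

0.1455


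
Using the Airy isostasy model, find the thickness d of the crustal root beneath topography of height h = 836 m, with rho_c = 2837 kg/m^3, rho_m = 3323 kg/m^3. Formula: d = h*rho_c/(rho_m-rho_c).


rho_m - rho_c = 3323 - 2837 = 486
d = 836 * 2837 / 486
= 2371732 / 486
= 4880.11 m

4880.11


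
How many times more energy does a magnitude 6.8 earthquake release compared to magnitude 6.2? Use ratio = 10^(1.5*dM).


M2 - M1 = 6.8 - 6.2 = 0.6
1.5 * 0.6 = 0.9
ratio = 10^0.9 = 7.94

7.94


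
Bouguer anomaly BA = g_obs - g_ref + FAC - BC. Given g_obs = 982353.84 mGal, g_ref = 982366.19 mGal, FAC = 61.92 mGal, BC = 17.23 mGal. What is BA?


BA = g_obs - g_ref + FAC - BC
= 982353.84 - 982366.19 + 61.92 - 17.23
= 32.34 mGal

32.34


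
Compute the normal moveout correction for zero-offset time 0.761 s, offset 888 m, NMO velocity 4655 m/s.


x/Vnmo = 888/4655 = 0.190763
(x/Vnmo)^2 = 0.03639
t0^2 = 0.579121
sqrt(0.579121 + 0.03639) = 0.784545
dt = 0.784545 - 0.761 = 0.023545

0.023545


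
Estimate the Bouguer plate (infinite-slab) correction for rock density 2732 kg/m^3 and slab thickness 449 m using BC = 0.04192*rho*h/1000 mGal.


BC = 0.04192 * rho * h / 1000
= 0.04192 * 2732 * 449 / 1000
= 51.4219 mGal

51.4219


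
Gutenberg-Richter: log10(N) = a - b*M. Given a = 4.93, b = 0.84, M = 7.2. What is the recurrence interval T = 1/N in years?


log10(N) = 4.93 - 0.84*7.2 = -1.118
N = 10^-1.118 = 0.076208
T = 1/N = 1/0.076208 = 13.122 years

13.122


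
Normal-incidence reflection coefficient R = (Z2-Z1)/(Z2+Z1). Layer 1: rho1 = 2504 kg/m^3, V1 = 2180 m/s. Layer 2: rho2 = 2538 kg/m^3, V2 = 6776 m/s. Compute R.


Z1 = 2504 * 2180 = 5458720
Z2 = 2538 * 6776 = 17197488
R = (17197488 - 5458720) / (17197488 + 5458720) = 11738768 / 22656208 = 0.5181

0.5181


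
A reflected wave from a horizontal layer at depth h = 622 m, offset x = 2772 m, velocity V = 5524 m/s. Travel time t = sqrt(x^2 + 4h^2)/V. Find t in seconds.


x^2 + 4h^2 = 2772^2 + 4*622^2 = 7683984 + 1547536 = 9231520
sqrt(9231520) = 3038.3417
t = 3038.3417 / 5524 = 0.55 s

0.55


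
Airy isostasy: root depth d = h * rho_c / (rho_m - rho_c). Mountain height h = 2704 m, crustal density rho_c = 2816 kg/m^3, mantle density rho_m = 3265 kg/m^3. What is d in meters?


rho_m - rho_c = 3265 - 2816 = 449
d = 2704 * 2816 / 449
= 7614464 / 449
= 16958.72 m

16958.72


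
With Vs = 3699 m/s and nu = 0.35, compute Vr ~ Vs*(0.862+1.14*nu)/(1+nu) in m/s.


Numerator factor = 0.862 + 1.14*0.35 = 1.261
Denominator = 1 + 0.35 = 1.35
Vr = 3699 * 1.261 / 1.35 = 3455.14 m/s

3455.14


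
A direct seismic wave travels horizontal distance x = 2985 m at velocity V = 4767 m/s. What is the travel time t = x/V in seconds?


t = x / V
= 2985 / 4767
= 0.6262 s

0.6262


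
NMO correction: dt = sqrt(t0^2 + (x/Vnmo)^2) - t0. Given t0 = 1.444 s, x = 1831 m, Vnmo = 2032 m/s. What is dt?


x/Vnmo = 1831/2032 = 0.901083
(x/Vnmo)^2 = 0.81195
t0^2 = 2.085136
sqrt(2.085136 + 0.81195) = 1.702083
dt = 1.702083 - 1.444 = 0.258083

0.258083


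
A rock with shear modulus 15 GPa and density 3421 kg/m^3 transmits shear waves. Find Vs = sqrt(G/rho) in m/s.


Convert G to Pa: G = 15e9 Pa
Compute G/rho = 15e9 / 3421 = 4384682.8413
Vs = sqrt(4384682.8413) = 2093.96 m/s

2093.96


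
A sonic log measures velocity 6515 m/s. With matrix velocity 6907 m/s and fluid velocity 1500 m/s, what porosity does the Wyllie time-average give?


1/V - 1/Vm = 1/6515 - 1/6907 = 8.71e-06
1/Vf - 1/Vm = 1/1500 - 1/6907 = 0.00052189
phi = 8.71e-06 / 0.00052189 = 0.0167

0.0167


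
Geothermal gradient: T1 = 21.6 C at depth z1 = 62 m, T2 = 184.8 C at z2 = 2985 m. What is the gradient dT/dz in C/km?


dT = 184.8 - 21.6 = 163.2 C
dz = 2985 - 62 = 2923 m
gradient = dT/dz * 1000 = 163.2/2923 * 1000 = 55.833 C/km

55.833


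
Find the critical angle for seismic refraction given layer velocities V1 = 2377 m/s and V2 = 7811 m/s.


V1/V2 = 2377/7811 = 0.304314
theta_c = arcsin(0.304314) = 17.7169 degrees

17.7169


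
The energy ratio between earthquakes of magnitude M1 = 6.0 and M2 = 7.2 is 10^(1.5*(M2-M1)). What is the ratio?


M2 - M1 = 7.2 - 6.0 = 1.2
1.5 * 1.2 = 1.8
ratio = 10^1.8 = 63.1

63.1


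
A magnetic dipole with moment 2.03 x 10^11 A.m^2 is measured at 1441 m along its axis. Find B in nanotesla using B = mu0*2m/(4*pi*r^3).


m = 2.03 x 10^11 = 203000000000 A.m^2
2m = 406000000000 A.m^2
r^3 = 1441^3 = 2992209121
B = (4pi*10^-7) * 406000000000 / (4*pi * 2992209121) * 1e9
= 510194.646943 / 37601208770.15 * 1e9
= 13568.5704 nT

13568.5704


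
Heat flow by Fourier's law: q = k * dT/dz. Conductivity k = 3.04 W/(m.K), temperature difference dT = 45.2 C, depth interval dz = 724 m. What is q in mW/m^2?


q = k * dT / dz * 1000
= 3.04 * 45.2 / 724 * 1000
= 0.18979 * 1000
= 189.7901 mW/m^2

189.7901


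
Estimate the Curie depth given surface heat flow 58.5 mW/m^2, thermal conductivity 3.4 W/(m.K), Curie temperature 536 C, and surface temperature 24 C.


T_Curie - T_surf = 536 - 24 = 512 C
Convert q to W/m^2: 58.5 mW/m^2 = 0.0585 W/m^2
d = 512 * 3.4 / 0.0585 = 29757.26 m

29757.26


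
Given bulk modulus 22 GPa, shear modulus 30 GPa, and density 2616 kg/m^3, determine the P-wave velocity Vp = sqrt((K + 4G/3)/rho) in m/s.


First compute the effective modulus:
K + 4G/3 = 22e9 + 4*30e9/3 = 62000000000.0 Pa
Then divide by density:
62000000000.0 / 2616 = 23700305.8104 Pa/(kg/m^3)
Take the square root:
Vp = sqrt(23700305.8104) = 4868.3 m/s

4868.3


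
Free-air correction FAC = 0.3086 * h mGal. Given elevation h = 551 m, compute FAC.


FAC = 0.3086 * h
= 0.3086 * 551
= 170.0386 mGal

170.0386


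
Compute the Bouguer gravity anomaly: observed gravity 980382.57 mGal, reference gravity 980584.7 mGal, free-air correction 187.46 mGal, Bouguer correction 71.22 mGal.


BA = g_obs - g_ref + FAC - BC
= 980382.57 - 980584.7 + 187.46 - 71.22
= -85.89 mGal

-85.89


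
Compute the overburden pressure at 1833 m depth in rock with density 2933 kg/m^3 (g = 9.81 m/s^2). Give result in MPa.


P = rho * g * z / 1e6
= 2933 * 9.81 * 1833 / 1e6
= 52740414.09 / 1e6
= 52.7404 MPa

52.7404


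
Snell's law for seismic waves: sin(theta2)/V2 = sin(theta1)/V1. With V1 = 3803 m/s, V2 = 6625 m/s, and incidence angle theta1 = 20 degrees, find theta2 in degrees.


sin(theta1) = sin(20 deg) = 0.34202
sin(theta2) = V2/V1 * sin(theta1) = 6625/3803 * 0.34202 = 0.595815
theta2 = arcsin(0.595815) = 36.5707 degrees

36.5707


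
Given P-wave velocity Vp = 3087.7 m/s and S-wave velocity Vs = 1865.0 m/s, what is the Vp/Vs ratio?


Vp/Vs = 3087.7 / 1865.0
= 1.6556

1.6556


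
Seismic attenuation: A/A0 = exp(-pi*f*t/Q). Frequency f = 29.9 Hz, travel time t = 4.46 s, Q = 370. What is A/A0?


pi*f*t/Q = pi*29.9*4.46/370 = 1.132281
A/A0 = exp(-1.132281) = 0.322297

0.322297


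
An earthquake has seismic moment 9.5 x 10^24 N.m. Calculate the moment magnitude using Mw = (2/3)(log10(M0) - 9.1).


log10(M0) = log10(9.5 x 10^24) = 24.9777
Mw = 2/3 * (24.9777 - 9.1)
= 2/3 * 15.8777
= 10.59

10.59


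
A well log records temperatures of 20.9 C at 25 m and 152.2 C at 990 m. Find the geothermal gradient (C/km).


dT = 152.2 - 20.9 = 131.3 C
dz = 990 - 25 = 965 m
gradient = dT/dz * 1000 = 131.3/965 * 1000 = 136.0622 C/km

136.0622


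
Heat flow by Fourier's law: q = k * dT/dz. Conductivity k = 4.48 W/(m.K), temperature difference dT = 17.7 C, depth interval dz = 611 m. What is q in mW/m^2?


q = k * dT / dz * 1000
= 4.48 * 17.7 / 611 * 1000
= 0.129781 * 1000
= 129.7807 mW/m^2

129.7807


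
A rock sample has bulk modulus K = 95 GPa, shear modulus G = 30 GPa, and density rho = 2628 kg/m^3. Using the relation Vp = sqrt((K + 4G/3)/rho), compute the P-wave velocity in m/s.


First compute the effective modulus:
K + 4G/3 = 95e9 + 4*30e9/3 = 135000000000.0 Pa
Then divide by density:
135000000000.0 / 2628 = 51369863.0137 Pa/(kg/m^3)
Take the square root:
Vp = sqrt(51369863.0137) = 7167.28 m/s

7167.28


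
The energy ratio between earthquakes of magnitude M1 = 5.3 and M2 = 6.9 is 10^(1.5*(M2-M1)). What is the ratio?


M2 - M1 = 6.9 - 5.3 = 1.6
1.5 * 1.6 = 2.4
ratio = 10^2.4 = 251.19

251.19


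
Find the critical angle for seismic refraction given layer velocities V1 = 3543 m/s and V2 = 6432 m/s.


V1/V2 = 3543/6432 = 0.55084
theta_c = arcsin(0.55084) = 33.4246 degrees

33.4246


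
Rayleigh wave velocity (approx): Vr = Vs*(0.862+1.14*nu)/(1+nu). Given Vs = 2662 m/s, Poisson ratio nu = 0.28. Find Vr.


Numerator factor = 0.862 + 1.14*0.28 = 1.1812
Denominator = 1 + 0.28 = 1.28
Vr = 2662 * 1.1812 / 1.28 = 2456.53 m/s

2456.53


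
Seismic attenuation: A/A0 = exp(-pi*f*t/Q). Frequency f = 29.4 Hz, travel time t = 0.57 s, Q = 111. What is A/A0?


pi*f*t/Q = pi*29.4*0.57/111 = 0.474296
A/A0 = exp(-0.474296) = 0.622323

0.622323


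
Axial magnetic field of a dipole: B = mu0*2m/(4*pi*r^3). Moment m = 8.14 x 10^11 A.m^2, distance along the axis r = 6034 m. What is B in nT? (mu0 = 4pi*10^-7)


m = 8.14 x 10^11 = 814000000000 A.m^2
2m = 1628000000000 A.m^2
r^3 = 6034^3 = 219692847304
B = (4pi*10^-7) * 1628000000000 / (4*pi * 219692847304) * 1e9
= 2045805.136018 / 2760741740545.88 * 1e9
= 741.0346 nT

741.0346


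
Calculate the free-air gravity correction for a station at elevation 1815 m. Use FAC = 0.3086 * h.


FAC = 0.3086 * h
= 0.3086 * 1815
= 560.109 mGal

560.109


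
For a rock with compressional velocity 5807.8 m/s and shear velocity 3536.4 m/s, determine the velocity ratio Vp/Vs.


Vp/Vs = 5807.8 / 3536.4
= 1.6423

1.6423


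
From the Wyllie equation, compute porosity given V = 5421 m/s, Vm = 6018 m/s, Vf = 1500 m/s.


1/V - 1/Vm = 1/5421 - 1/6018 = 1.83e-05
1/Vf - 1/Vm = 1/1500 - 1/6018 = 0.0005005
phi = 1.83e-05 / 0.0005005 = 0.0366

0.0366


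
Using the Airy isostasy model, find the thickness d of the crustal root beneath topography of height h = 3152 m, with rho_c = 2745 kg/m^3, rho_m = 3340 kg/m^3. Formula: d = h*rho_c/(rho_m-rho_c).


rho_m - rho_c = 3340 - 2745 = 595
d = 3152 * 2745 / 595
= 8652240 / 595
= 14541.58 m

14541.58


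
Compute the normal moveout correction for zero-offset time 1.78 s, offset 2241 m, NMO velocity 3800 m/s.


x/Vnmo = 2241/3800 = 0.589737
(x/Vnmo)^2 = 0.34779
t0^2 = 3.1684
sqrt(3.1684 + 0.34779) = 1.875151
dt = 1.875151 - 1.78 = 0.095151

0.095151


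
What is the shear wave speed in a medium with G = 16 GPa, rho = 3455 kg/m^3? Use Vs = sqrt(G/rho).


Convert G to Pa: G = 16e9 Pa
Compute G/rho = 16e9 / 3455 = 4630969.6093
Vs = sqrt(4630969.6093) = 2151.97 m/s

2151.97


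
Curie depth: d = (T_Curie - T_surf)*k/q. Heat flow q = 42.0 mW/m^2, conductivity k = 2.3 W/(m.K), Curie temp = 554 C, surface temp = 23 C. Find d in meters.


T_Curie - T_surf = 554 - 23 = 531 C
Convert q to W/m^2: 42.0 mW/m^2 = 0.042 W/m^2
d = 531 * 2.3 / 0.042 = 29078.57 m

29078.57


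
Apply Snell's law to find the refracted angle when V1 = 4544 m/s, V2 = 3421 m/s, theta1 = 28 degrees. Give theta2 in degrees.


sin(theta1) = sin(28 deg) = 0.469472
sin(theta2) = V2/V1 * sin(theta1) = 3421/4544 * 0.469472 = 0.353447
theta2 = arcsin(0.353447) = 20.6983 degrees

20.6983


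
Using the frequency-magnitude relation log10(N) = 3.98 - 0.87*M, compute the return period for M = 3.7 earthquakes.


log10(N) = 3.98 - 0.87*3.7 = 0.761
N = 10^0.761 = 5.767665
T = 1/N = 1/5.767665 = 0.1734 years

0.1734


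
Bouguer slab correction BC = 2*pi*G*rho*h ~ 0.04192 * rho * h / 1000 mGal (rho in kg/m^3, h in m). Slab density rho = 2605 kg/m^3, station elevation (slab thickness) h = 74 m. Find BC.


BC = 0.04192 * rho * h / 1000
= 0.04192 * 2605 * 74 / 1000
= 8.0809 mGal

8.0809


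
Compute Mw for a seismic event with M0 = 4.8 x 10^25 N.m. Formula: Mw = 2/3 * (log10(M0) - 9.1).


log10(M0) = log10(4.8 x 10^25) = 25.6812
Mw = 2/3 * (25.6812 - 9.1)
= 2/3 * 16.5812
= 11.05

11.05


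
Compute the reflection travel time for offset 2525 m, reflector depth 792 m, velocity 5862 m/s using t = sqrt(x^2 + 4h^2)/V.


x^2 + 4h^2 = 2525^2 + 4*792^2 = 6375625 + 2509056 = 8884681
sqrt(8884681) = 2980.7182
t = 2980.7182 / 5862 = 0.5085 s

0.5085


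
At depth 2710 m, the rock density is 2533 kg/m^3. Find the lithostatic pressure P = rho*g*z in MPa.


P = rho * g * z / 1e6
= 2533 * 9.81 * 2710 / 1e6
= 67340058.3 / 1e6
= 67.3401 MPa

67.3401


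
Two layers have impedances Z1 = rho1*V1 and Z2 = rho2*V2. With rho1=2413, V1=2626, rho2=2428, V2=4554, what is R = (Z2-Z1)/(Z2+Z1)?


Z1 = 2413 * 2626 = 6336538
Z2 = 2428 * 4554 = 11057112
R = (11057112 - 6336538) / (11057112 + 6336538) = 4720574 / 17393650 = 0.2714

0.2714


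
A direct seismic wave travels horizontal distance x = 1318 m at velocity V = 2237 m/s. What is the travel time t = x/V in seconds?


t = x / V
= 1318 / 2237
= 0.5892 s

0.5892


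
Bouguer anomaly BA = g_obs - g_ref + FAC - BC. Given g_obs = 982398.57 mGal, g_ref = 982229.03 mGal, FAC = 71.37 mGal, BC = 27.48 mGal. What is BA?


BA = g_obs - g_ref + FAC - BC
= 982398.57 - 982229.03 + 71.37 - 27.48
= 213.43 mGal

213.43


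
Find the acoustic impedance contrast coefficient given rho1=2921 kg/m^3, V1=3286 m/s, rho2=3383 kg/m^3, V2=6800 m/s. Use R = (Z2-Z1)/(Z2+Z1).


Z1 = 2921 * 3286 = 9598406
Z2 = 3383 * 6800 = 23004400
R = (23004400 - 9598406) / (23004400 + 9598406) = 13405994 / 32602806 = 0.4112

0.4112


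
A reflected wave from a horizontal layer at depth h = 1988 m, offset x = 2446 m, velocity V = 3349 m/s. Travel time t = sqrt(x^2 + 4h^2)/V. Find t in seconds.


x^2 + 4h^2 = 2446^2 + 4*1988^2 = 5982916 + 15808576 = 21791492
sqrt(21791492) = 4668.1358
t = 4668.1358 / 3349 = 1.3939 s

1.3939


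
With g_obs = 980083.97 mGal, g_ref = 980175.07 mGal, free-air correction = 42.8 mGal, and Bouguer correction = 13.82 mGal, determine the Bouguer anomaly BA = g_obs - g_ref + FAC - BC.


BA = g_obs - g_ref + FAC - BC
= 980083.97 - 980175.07 + 42.8 - 13.82
= -62.12 mGal

-62.12


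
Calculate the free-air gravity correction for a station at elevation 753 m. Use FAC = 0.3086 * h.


FAC = 0.3086 * h
= 0.3086 * 753
= 232.3758 mGal

232.3758


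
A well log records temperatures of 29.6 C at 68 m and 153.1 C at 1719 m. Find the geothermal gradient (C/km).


dT = 153.1 - 29.6 = 123.5 C
dz = 1719 - 68 = 1651 m
gradient = dT/dz * 1000 = 123.5/1651 * 1000 = 74.8031 C/km

74.8031


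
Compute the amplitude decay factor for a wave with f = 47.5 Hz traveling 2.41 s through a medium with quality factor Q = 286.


pi*f*t/Q = pi*47.5*2.41/286 = 1.257461
A/A0 = exp(-1.257461) = 0.284375

0.284375


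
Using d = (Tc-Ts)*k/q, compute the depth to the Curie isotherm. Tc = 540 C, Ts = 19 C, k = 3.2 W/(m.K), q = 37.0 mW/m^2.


T_Curie - T_surf = 540 - 19 = 521 C
Convert q to W/m^2: 37.0 mW/m^2 = 0.037 W/m^2
d = 521 * 3.2 / 0.037 = 45059.46 m

45059.46


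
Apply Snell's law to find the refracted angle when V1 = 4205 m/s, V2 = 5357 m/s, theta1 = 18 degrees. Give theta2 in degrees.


sin(theta1) = sin(18 deg) = 0.309017
sin(theta2) = V2/V1 * sin(theta1) = 5357/4205 * 0.309017 = 0.393675
theta2 = arcsin(0.393675) = 23.1834 degrees

23.1834


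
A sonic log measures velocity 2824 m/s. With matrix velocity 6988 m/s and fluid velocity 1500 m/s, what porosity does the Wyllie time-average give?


1/V - 1/Vm = 1/2824 - 1/6988 = 0.00021101
1/Vf - 1/Vm = 1/1500 - 1/6988 = 0.00052356
phi = 0.00021101 / 0.00052356 = 0.403

0.403


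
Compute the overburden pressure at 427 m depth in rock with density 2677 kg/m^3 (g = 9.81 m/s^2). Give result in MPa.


P = rho * g * z / 1e6
= 2677 * 9.81 * 427 / 1e6
= 11213604.99 / 1e6
= 11.2136 MPa

11.2136


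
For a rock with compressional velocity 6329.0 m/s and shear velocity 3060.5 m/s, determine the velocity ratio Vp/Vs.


Vp/Vs = 6329.0 / 3060.5
= 2.068

2.068


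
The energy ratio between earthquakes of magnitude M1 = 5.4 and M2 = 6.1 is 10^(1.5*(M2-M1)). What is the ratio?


M2 - M1 = 6.1 - 5.4 = 0.7
1.5 * 0.7 = 1.05
ratio = 10^1.05 = 11.22

11.22


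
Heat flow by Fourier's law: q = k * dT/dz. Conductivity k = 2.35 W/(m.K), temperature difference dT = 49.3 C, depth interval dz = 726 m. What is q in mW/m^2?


q = k * dT / dz * 1000
= 2.35 * 49.3 / 726 * 1000
= 0.15958 * 1000
= 159.5799 mW/m^2

159.5799


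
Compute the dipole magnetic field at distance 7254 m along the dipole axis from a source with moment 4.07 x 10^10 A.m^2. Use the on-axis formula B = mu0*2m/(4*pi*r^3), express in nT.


m = 4.07 x 10^10 = 40700000000 A.m^2
2m = 81400000000 A.m^2
r^3 = 7254^3 = 381709223064
B = (4pi*10^-7) * 81400000000 / (4*pi * 381709223064) * 1e9
= 102290.256801 / 4796699563941.32 * 1e9
= 21.3251 nT

21.3251


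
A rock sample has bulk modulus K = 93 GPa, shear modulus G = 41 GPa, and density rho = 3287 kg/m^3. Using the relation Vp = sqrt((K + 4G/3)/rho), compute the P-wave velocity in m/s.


First compute the effective modulus:
K + 4G/3 = 93e9 + 4*41e9/3 = 147666666666.67 Pa
Then divide by density:
147666666666.67 / 3287 = 44924449.853 Pa/(kg/m^3)
Take the square root:
Vp = sqrt(44924449.853) = 6702.57 m/s

6702.57


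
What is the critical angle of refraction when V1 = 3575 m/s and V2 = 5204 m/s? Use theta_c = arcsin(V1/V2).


V1/V2 = 3575/5204 = 0.686972
theta_c = arcsin(0.686972) = 43.3909 degrees

43.3909


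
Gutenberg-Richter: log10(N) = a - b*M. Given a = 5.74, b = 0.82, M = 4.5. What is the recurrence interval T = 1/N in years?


log10(N) = 5.74 - 0.82*4.5 = 2.05
N = 10^2.05 = 112.201845
T = 1/N = 1/112.201845 = 0.0089 years

0.0089


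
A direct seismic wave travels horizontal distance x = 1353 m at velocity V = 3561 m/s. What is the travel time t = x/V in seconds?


t = x / V
= 1353 / 3561
= 0.3799 s

0.3799


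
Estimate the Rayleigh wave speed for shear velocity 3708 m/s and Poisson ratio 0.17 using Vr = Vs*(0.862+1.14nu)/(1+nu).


Numerator factor = 0.862 + 1.14*0.17 = 1.0558
Denominator = 1 + 0.17 = 1.17
Vr = 3708 * 1.0558 / 1.17 = 3346.07 m/s

3346.07


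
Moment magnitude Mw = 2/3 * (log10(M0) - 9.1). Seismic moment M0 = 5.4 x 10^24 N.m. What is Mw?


log10(M0) = log10(5.4 x 10^24) = 24.7324
Mw = 2/3 * (24.7324 - 9.1)
= 2/3 * 15.6324
= 10.42

10.42


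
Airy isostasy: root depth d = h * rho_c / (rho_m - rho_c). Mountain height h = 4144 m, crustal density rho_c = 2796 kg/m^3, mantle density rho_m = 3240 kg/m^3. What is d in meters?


rho_m - rho_c = 3240 - 2796 = 444
d = 4144 * 2796 / 444
= 11586624 / 444
= 26096.0 m

26096.0


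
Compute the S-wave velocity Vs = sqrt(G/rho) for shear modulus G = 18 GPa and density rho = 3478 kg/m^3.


Convert G to Pa: G = 18e9 Pa
Compute G/rho = 18e9 / 3478 = 5175388.1541
Vs = sqrt(5175388.1541) = 2274.95 m/s

2274.95


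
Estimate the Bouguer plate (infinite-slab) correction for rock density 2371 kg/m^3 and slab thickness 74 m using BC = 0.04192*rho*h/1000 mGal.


BC = 0.04192 * rho * h / 1000
= 0.04192 * 2371 * 74 / 1000
= 7.355 mGal

7.355


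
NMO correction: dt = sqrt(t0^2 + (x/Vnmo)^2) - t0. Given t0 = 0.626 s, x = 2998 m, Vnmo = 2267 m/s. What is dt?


x/Vnmo = 2998/2267 = 1.322453
(x/Vnmo)^2 = 1.748881
t0^2 = 0.391876
sqrt(0.391876 + 1.748881) = 1.463133
dt = 1.463133 - 0.626 = 0.837133

0.837133


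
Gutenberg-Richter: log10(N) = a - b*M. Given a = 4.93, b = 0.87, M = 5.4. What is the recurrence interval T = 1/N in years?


log10(N) = 4.93 - 0.87*5.4 = 0.232
N = 10^0.232 = 1.706082
T = 1/N = 1/1.706082 = 0.5861 years

0.5861


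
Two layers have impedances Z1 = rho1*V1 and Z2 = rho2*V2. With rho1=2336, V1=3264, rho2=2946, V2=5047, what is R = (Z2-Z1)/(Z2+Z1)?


Z1 = 2336 * 3264 = 7624704
Z2 = 2946 * 5047 = 14868462
R = (14868462 - 7624704) / (14868462 + 7624704) = 7243758 / 22493166 = 0.322

0.322


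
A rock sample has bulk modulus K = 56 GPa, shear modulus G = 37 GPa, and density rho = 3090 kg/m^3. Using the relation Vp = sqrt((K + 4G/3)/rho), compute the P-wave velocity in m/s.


First compute the effective modulus:
K + 4G/3 = 56e9 + 4*37e9/3 = 105333333333.33 Pa
Then divide by density:
105333333333.33 / 3090 = 34088457.3894 Pa/(kg/m^3)
Take the square root:
Vp = sqrt(34088457.3894) = 5838.53 m/s

5838.53


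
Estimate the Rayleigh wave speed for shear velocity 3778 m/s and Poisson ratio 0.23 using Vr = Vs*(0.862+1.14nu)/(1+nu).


Numerator factor = 0.862 + 1.14*0.23 = 1.1242
Denominator = 1 + 0.23 = 1.23
Vr = 3778 * 1.1242 / 1.23 = 3453.03 m/s

3453.03


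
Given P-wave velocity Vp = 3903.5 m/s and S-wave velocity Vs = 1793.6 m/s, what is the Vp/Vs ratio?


Vp/Vs = 3903.5 / 1793.6
= 2.1763

2.1763


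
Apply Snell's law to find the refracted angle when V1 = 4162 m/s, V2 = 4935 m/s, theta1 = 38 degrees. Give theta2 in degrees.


sin(theta1) = sin(38 deg) = 0.615661
sin(theta2) = V2/V1 * sin(theta1) = 4935/4162 * 0.615661 = 0.730007
theta2 = arcsin(0.730007) = 46.887 degrees

46.887


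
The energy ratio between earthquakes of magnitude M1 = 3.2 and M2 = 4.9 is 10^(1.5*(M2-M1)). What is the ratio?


M2 - M1 = 4.9 - 3.2 = 1.7
1.5 * 1.7 = 2.55
ratio = 10^2.55 = 354.81

354.81


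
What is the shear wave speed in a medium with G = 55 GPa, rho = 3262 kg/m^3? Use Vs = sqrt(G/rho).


Convert G to Pa: G = 55e9 Pa
Compute G/rho = 55e9 / 3262 = 16860821.5819
Vs = sqrt(16860821.5819) = 4106.19 m/s

4106.19


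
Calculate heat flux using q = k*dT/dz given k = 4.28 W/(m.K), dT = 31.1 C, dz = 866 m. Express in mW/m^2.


q = k * dT / dz * 1000
= 4.28 * 31.1 / 866 * 1000
= 0.153704 * 1000
= 153.7044 mW/m^2

153.7044


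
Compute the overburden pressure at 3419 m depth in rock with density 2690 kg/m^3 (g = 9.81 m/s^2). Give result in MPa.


P = rho * g * z / 1e6
= 2690 * 9.81 * 3419 / 1e6
= 90223649.1 / 1e6
= 90.2236 MPa

90.2236


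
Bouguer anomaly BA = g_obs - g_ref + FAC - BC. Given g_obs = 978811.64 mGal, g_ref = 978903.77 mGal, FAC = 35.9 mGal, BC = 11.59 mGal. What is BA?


BA = g_obs - g_ref + FAC - BC
= 978811.64 - 978903.77 + 35.9 - 11.59
= -67.82 mGal

-67.82


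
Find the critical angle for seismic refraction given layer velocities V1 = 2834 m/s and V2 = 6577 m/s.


V1/V2 = 2834/6577 = 0.430896
theta_c = arcsin(0.430896) = 25.5244 degrees

25.5244


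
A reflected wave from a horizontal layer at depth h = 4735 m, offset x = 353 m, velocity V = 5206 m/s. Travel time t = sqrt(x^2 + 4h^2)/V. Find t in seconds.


x^2 + 4h^2 = 353^2 + 4*4735^2 = 124609 + 89680900 = 89805509
sqrt(89805509) = 9476.5769
t = 9476.5769 / 5206 = 1.8203 s

1.8203


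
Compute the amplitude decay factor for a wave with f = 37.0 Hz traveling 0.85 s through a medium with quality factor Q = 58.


pi*f*t/Q = pi*37.0*0.85/58 = 1.703502
A/A0 = exp(-1.703502) = 0.182045

0.182045


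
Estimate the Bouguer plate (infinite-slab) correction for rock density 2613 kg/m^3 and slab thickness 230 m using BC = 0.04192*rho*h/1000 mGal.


BC = 0.04192 * rho * h / 1000
= 0.04192 * 2613 * 230 / 1000
= 25.1935 mGal

25.1935


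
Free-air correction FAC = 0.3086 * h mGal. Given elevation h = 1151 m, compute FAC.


FAC = 0.3086 * h
= 0.3086 * 1151
= 355.1986 mGal

355.1986


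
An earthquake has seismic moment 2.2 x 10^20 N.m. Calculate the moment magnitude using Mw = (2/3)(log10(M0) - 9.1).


log10(M0) = log10(2.2 x 10^20) = 20.3424
Mw = 2/3 * (20.3424 - 9.1)
= 2/3 * 11.2424
= 7.49

7.49


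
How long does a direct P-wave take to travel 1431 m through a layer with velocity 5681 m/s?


t = x / V
= 1431 / 5681
= 0.2519 s

0.2519


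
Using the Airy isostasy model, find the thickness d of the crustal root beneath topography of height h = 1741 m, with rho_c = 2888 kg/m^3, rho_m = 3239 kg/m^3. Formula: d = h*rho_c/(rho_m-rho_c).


rho_m - rho_c = 3239 - 2888 = 351
d = 1741 * 2888 / 351
= 5028008 / 351
= 14324.81 m

14324.81


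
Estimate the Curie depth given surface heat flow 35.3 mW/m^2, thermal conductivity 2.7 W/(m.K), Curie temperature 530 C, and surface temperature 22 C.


T_Curie - T_surf = 530 - 22 = 508 C
Convert q to W/m^2: 35.3 mW/m^2 = 0.0353 W/m^2
d = 508 * 2.7 / 0.0353 = 38855.52 m

38855.52


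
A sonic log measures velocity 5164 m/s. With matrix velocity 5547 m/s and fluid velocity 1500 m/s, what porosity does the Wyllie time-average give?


1/V - 1/Vm = 1/5164 - 1/5547 = 1.337e-05
1/Vf - 1/Vm = 1/1500 - 1/5547 = 0.00048639
phi = 1.337e-05 / 0.00048639 = 0.0275

0.0275


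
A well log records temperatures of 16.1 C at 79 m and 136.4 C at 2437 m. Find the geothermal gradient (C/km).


dT = 136.4 - 16.1 = 120.3 C
dz = 2437 - 79 = 2358 m
gradient = dT/dz * 1000 = 120.3/2358 * 1000 = 51.0178 C/km

51.0178


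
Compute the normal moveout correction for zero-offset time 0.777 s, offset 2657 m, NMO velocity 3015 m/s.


x/Vnmo = 2657/3015 = 0.88126
(x/Vnmo)^2 = 0.77662
t0^2 = 0.603729
sqrt(0.603729 + 0.77662) = 1.174882
dt = 1.174882 - 0.777 = 0.397882

0.397882


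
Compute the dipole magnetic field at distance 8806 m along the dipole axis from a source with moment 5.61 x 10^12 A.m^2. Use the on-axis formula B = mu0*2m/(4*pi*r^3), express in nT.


m = 5.61 x 10^12 = 5610000000000 A.m^2
2m = 11220000000000 A.m^2
r^3 = 8806^3 = 682866870616
B = (4pi*10^-7) * 11220000000000 / (4*pi * 682866870616) * 1e9
= 14099467.829311 / 8581158176428.31 * 1e9
= 1643.0728 nT

1643.0728


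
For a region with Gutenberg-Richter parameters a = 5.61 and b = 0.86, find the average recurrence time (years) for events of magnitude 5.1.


log10(N) = 5.61 - 0.86*5.1 = 1.224
N = 10^1.224 = 16.749429
T = 1/N = 1/16.749429 = 0.0597 years

0.0597


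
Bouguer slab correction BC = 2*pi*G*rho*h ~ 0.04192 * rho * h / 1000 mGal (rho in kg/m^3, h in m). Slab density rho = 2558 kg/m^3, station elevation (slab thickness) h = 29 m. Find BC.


BC = 0.04192 * rho * h / 1000
= 0.04192 * 2558 * 29 / 1000
= 3.1097 mGal

3.1097


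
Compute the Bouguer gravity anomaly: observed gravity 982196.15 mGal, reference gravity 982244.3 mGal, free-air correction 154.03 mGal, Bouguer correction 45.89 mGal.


BA = g_obs - g_ref + FAC - BC
= 982196.15 - 982244.3 + 154.03 - 45.89
= 59.99 mGal

59.99


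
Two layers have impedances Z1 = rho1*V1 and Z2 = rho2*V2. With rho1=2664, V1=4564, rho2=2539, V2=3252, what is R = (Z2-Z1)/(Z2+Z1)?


Z1 = 2664 * 4564 = 12158496
Z2 = 2539 * 3252 = 8256828
R = (8256828 - 12158496) / (8256828 + 12158496) = -3901668 / 20415324 = -0.1911

-0.1911


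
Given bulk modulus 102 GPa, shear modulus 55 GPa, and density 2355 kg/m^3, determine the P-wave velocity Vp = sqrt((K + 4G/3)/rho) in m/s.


First compute the effective modulus:
K + 4G/3 = 102e9 + 4*55e9/3 = 175333333333.33 Pa
Then divide by density:
175333333333.33 / 2355 = 74451521.5853 Pa/(kg/m^3)
Take the square root:
Vp = sqrt(74451521.5853) = 8628.53 m/s

8628.53


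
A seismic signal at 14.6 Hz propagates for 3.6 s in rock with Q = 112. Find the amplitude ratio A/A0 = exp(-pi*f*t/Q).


pi*f*t/Q = pi*14.6*3.6/112 = 1.474305
A/A0 = exp(-1.474305) = 0.228938

0.228938


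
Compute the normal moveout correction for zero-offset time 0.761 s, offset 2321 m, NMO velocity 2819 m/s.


x/Vnmo = 2321/2819 = 0.823342
(x/Vnmo)^2 = 0.677891
t0^2 = 0.579121
sqrt(0.579121 + 0.677891) = 1.121166
dt = 1.121166 - 0.761 = 0.360166

0.360166


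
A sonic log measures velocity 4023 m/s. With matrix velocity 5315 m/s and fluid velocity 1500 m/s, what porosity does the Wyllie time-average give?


1/V - 1/Vm = 1/4023 - 1/5315 = 6.042e-05
1/Vf - 1/Vm = 1/1500 - 1/5315 = 0.00047852
phi = 6.042e-05 / 0.00047852 = 0.1263

0.1263


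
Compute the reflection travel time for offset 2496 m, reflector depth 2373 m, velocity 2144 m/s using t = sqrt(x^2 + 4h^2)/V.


x^2 + 4h^2 = 2496^2 + 4*2373^2 = 6230016 + 22524516 = 28754532
sqrt(28754532) = 5362.3252
t = 5362.3252 / 2144 = 2.5011 s

2.5011


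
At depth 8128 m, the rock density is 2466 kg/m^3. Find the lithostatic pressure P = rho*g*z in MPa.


P = rho * g * z / 1e6
= 2466 * 9.81 * 8128 / 1e6
= 196628186.88 / 1e6
= 196.6282 MPa

196.6282


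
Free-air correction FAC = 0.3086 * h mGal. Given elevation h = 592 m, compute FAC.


FAC = 0.3086 * h
= 0.3086 * 592
= 182.6912 mGal

182.6912
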